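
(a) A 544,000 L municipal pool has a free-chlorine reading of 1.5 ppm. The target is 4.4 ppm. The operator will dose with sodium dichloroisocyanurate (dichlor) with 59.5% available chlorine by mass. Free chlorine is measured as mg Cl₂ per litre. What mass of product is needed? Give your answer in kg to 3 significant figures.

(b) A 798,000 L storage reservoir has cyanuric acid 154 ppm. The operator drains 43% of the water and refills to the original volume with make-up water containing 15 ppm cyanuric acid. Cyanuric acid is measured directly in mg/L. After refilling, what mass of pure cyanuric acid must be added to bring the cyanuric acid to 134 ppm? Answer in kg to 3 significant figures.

(a) Chlorine deficit: 4.4 − 1.5 = 2.9 ppm = 2.9 mg/L as Cl₂.
(a) Cl₂ equivalent needed: 2.9 mg/L × 544,000 L = 1,578,000 mg = 1578 g.
(a) Product at 59.5% available chlorine: 1578 / 0.595 = 2651 g.

(b) After draining 43% and refilling: 154 × 0.57 + 15 × 0.43 = 94.23 ppm.
(b) Deficit to target: 134 − 94.23 = 39.77 mg/L.
(b) Mass: 39.77 mg/L × 798,000 L = 31,740 g cyanuric acid.

(a) 2.65 kg; (b) 31.7 kg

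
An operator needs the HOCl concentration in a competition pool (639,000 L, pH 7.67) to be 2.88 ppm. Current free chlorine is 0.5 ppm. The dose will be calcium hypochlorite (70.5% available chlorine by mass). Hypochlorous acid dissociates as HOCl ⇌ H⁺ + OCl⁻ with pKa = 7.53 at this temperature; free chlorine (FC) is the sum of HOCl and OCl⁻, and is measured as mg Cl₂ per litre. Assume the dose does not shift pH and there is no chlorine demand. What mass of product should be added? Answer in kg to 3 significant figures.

5.76 kg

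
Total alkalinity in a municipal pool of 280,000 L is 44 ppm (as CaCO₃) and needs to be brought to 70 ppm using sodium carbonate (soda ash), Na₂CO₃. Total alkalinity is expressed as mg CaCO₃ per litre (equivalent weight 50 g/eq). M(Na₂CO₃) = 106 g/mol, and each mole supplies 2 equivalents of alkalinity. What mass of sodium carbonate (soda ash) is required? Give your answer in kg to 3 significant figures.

7.72 kg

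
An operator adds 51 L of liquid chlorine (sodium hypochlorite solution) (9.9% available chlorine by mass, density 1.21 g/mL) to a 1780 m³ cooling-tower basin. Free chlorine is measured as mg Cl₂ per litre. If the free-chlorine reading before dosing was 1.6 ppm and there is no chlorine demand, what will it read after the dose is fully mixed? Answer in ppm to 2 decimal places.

5.03 ppm

Volume: 1780 m³ = 1,780,000 L.
Mass of solution: 51 L × 1000 mL/L × 1.21 g/mL = 61,710 g.
Available chlorine delivered: 61,710 g × 0.099 = 6109 g as Cl₂.
Concentration rise: 6109 g / 1,780,000 L = 3.432 mg/L = 3.43 ppm.
Final FC: 1.6 + 3.43 = 5.03 ppm.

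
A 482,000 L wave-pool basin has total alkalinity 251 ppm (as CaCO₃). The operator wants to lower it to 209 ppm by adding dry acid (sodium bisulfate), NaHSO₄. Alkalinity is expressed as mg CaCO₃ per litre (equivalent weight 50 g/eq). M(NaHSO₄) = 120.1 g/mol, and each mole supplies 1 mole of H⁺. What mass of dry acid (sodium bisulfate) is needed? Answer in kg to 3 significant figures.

48.6 kg

Alkalinity to neutralize: (251 − 209) = 42 mg/L as CaCO₃ × 482,000 L = 20,240 g as CaCO₃.
Equivalents of H⁺ required: 20,240 ÷ 50 g/eq = 404.9 eq = 404.9 mol NaHSO₄.
Mass of NaHSO₄: 404.9 × 120.1 = 48,630 g.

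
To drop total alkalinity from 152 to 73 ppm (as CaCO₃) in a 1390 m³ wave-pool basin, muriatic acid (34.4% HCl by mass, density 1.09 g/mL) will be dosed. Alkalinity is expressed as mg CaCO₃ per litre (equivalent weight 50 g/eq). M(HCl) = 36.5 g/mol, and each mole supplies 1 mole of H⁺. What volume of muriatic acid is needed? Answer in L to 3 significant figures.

214 L

Volume: 1390 m³ = 1,390,000 L.
Alkalinity to neutralize: (152 − 73) = 79 mg/L as CaCO₃ × 1,390,000 L = 109,800 g as CaCO₃.
Equivalents of H⁺ required: 109,800 ÷ 50 g/eq = 2196 eq = 2196 mol HCl.
Mass of HCl: 2196 × 36.5 = 80,160 g.
Mass of 34.4% solution: 80,160 / 0.344 = 233,000 g.
Volume: 233,000 g ÷ 1.09 g/mL = 213,800 mL.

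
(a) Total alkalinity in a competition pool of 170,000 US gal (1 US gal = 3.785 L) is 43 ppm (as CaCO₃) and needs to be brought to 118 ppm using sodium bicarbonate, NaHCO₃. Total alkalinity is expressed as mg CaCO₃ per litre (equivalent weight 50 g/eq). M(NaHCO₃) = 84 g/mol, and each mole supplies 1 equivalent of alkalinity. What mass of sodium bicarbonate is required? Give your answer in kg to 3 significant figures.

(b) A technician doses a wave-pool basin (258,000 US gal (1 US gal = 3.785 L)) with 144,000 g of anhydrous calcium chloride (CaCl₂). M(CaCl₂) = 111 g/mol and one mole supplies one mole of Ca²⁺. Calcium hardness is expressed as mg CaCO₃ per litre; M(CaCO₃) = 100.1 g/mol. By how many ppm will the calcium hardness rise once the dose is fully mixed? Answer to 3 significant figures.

(a) Volume: 170,000 US gal × 3.785 L/gal = 643,450 L.
(a) Alkalinity to add: (118 − 43) = 75 mg/L as CaCO₃ × 643,450 L = 48,260 g as CaCO₃.
(a) Equivalents: 48,260 g ÷ 50 g/eq = 965.2 eq.
(a) NaHCO₃ supplies 1 eq per mole → 965.2 mol.
(a) Mass: 965.2 mol × 84 g/mol = 81,070 g.

(b) Volume: 258,000 US gal × 3.785 L/gal = 976,530 L.
(b) Moles of Ca²⁺: 144,000 g ÷ 111 g/mol = 1297 mol.
(b) As CaCO₃: 1297 mol × 100.1 g/mol = 129,900 g.
(b) Rise: 129,900 g / 976,530 L × 1000 = 133 mg/L.

(a) 81.1 kg; (b) 133 ppm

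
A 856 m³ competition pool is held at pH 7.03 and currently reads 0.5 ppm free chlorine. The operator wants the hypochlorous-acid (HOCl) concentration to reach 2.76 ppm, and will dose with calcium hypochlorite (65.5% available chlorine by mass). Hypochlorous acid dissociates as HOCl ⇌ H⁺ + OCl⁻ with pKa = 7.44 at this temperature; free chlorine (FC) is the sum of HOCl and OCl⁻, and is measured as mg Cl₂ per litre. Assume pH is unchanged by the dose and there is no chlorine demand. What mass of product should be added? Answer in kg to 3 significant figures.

4.36 kg

Volume: 856 m³ = 856,000 L.
[OCl⁻]/[HOCl] = 10^(pH − pKa) = 10^(7.03 − 7.44) = 0.389; fraction as HOCl = 1/(1 + 0.389) = 0.7199.
Free chlorine required for 2.76 ppm HOCl: 2.76 / 0.7199 = 3.834 ppm.
FC to add: 3.834 − 0.5 = 3.334 mg/L as Cl₂.
Cl₂ equivalent: 3.334 mg/L × 856,000 L = 2854 g.
Product at 65.5% available Cl: 2854 / 0.655 = 4357 g.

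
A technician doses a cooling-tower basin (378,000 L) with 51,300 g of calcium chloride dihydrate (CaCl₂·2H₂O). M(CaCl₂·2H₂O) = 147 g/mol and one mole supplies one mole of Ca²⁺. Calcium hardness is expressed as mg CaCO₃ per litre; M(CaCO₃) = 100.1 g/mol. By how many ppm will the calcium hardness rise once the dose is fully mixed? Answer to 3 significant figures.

92.4 ppm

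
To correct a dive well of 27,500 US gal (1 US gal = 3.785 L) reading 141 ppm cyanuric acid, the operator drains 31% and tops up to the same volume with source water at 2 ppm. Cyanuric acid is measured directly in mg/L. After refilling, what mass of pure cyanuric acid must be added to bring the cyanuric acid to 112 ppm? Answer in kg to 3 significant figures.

Volume: 27,500 US gal × 3.785 L/gal = 104,088 L.
After draining 31% and refilling: 141 × 0.69 + 2 × 0.31 = 97.91 ppm.
Deficit to target: 112 − 97.91 = 14.09 mg/L.
Mass: 14.09 mg/L × 104,088 L = 1467 g cyanuric acid.

1.47 kg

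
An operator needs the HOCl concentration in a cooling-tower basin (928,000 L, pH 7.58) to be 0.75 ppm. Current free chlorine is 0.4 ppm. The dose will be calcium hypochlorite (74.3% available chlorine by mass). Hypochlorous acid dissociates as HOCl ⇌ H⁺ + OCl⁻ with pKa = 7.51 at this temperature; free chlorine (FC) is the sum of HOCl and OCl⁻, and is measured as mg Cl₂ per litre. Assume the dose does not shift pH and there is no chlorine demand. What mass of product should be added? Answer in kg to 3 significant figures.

[OCl⁻]/[HOCl] = 10^(pH − pKa) = 10^(7.58 − 7.51) = 1.175; fraction as HOCl = 1/(1 + 1.175) = 0.4598.
Free chlorine required for 0.75 ppm HOCl: 0.75 / 0.4598 = 1.631 ppm.
FC to add: 1.631 − 0.4 = 1.231 mg/L as Cl₂.
Cl₂ equivalent: 1.231 mg/L × 928,000 L = 1143 g.
Product at 74.3% available Cl: 1143 / 0.743 = 1538 g.

1.54 kg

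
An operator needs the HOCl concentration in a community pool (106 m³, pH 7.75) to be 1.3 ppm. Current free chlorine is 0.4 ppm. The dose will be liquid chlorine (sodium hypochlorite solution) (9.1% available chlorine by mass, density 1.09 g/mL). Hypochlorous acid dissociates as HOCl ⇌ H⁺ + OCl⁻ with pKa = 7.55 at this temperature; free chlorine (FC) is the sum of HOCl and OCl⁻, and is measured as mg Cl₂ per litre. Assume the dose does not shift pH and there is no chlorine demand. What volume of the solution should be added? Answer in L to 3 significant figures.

3.16 L

Volume: 106 m³ = 106,000 L.
[OCl⁻]/[HOCl] = 10^(pH − pKa) = 10^(7.75 − 7.55) = 1.585; fraction as HOCl = 1/(1 + 1.585) = 0.3869.
Free chlorine required for 1.3 ppm HOCl: 1.3 / 0.3869 = 3.36 ppm.
FC to add: 3.36 − 0.4 = 2.96 mg/L as Cl₂.
Cl₂ equivalent: 2.96 mg/L × 106,000 L = 313.8 g.
Product at 9.1% available Cl: 313.8 / 0.091 = 3448 g.
Volume: 3448 g ÷ 1.09 g/mL = 3164 mL.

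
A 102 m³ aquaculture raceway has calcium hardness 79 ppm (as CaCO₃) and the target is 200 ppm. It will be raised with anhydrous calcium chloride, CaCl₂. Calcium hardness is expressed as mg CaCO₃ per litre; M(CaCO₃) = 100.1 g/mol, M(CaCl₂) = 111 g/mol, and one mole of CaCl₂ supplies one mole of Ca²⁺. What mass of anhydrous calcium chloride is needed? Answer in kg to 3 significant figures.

13.7 kg

Volume: 102 m³ = 102,000 L.
Hardness to add: (200 − 79) = 121 mg/L as CaCO₃ × 102,000 L = 12,340 g as CaCO₃.
Moles of Ca²⁺ (1 mol Ca²⁺ ≡ 1 mol CaCO₃): 12,340 / 100.1 g/mol = 123.3 mol.
Mass of CaCl₂: 123.3 × 111 = 13,690 g.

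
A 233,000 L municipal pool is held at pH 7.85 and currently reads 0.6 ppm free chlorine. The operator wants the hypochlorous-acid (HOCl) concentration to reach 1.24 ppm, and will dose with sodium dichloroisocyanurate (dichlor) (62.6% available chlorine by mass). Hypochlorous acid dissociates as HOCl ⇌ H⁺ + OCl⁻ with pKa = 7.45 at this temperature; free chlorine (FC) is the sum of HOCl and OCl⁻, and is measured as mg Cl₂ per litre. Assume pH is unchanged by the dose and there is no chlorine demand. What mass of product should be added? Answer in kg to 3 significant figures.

1.40 kg

[OCl⁻]/[HOCl] = 10^(pH − pKa) = 10^(7.85 − 7.45) = 2.512; fraction as HOCl = 1/(1 + 2.512) = 0.2847.
Free chlorine required for 1.24 ppm HOCl: 1.24 / 0.2847 = 4.355 ppm.
FC to add: 4.355 − 0.6 = 3.755 mg/L as Cl₂.
Cl₂ equivalent: 3.755 mg/L × 233,000 L = 874.9 g.
Product at 62.6% available Cl: 874.9 / 0.626 = 1398 g.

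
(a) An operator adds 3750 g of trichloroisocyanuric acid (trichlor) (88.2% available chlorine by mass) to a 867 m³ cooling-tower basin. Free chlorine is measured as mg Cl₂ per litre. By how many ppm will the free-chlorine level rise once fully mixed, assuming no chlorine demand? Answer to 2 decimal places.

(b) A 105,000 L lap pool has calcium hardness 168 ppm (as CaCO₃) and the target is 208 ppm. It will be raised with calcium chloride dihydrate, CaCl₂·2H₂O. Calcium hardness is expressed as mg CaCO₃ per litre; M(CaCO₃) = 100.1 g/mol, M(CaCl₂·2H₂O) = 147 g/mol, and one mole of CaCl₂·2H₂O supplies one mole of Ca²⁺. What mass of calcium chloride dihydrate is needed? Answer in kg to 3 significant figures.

(a) 3.81 ppm; (b) 6.17 kg

(a) Volume: 867 m³ = 867,000 L.
(a) Available chlorine delivered: 3750 g × 0.882 = 3308 g as Cl₂.
(a) Concentration rise: 3308 g / 867,000 L = 3.815 mg/L = 3.81 ppm.

(b) Hardness to add: (208 − 168) = 40 mg/L as CaCO₃ × 105,000 L = 4200 g as CaCO₃.
(b) Moles of Ca²⁺ (1 mol Ca²⁺ ≡ 1 mol CaCO₃): 4200 / 100.1 g/mol = 41.96 mol.
(b) Mass of CaCl₂·2H₂O: 41.96 × 147 = 6168 g.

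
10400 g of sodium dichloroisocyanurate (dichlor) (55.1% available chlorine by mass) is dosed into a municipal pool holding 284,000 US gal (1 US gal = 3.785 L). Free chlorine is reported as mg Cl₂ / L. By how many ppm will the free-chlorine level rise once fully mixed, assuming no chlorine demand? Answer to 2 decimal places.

5.33 ppm

Volume: 284,000 US gal × 3.785 L/gal = 1,074,940 L.
Available chlorine delivered: 10,400 g × 0.551 = 5730 g as Cl₂.
Concentration rise: 5730 g / 1,074,940 L = 5.331 mg/L = 5.33 ppm.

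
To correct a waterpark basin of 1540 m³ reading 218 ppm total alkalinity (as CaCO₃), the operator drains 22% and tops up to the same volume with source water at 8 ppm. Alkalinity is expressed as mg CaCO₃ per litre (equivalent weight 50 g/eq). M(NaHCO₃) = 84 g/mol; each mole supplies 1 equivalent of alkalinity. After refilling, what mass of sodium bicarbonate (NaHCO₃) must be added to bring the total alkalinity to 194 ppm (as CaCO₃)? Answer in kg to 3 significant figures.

57.4 kg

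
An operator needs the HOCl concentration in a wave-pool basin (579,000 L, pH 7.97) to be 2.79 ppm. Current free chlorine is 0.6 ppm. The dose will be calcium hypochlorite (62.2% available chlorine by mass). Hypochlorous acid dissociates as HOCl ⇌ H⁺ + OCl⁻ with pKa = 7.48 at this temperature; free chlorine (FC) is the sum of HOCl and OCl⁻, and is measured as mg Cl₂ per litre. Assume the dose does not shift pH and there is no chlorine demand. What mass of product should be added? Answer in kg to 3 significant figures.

[OCl⁻]/[HOCl] = 10^(pH − pKa) = 10^(7.97 − 7.48) = 3.09; fraction as HOCl = 1/(1 + 3.09) = 0.2445.
Free chlorine required for 2.79 ppm HOCl: 2.79 / 0.2445 = 11.41 ppm.
FC to add: 11.41 − 0.6 = 10.81 mg/L as Cl₂.
Cl₂ equivalent: 10.81 mg/L × 579,000 L = 6260 g.
Product at 62.2% available Cl: 6260 / 0.622 = 10,060 g.

10.1 kg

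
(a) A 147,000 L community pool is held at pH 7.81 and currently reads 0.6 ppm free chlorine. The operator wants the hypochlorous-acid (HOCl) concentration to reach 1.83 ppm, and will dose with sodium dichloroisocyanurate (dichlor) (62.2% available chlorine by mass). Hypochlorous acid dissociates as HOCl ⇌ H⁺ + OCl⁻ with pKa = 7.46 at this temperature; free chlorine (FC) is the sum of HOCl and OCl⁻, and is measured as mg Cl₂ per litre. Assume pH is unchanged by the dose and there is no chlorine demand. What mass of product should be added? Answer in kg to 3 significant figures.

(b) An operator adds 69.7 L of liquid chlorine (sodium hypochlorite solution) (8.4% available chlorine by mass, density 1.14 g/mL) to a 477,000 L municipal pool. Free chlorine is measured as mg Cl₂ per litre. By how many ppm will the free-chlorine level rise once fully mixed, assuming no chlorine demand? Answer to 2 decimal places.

(a) 1.26 kg; (b) 13.99 ppm

(a) [OCl⁻]/[HOCl] = 10^(pH − pKa) = 10^(7.81 − 7.46) = 2.239; fraction as HOCl = 1/(1 + 2.239) = 0.3088.
(a) Free chlorine required for 1.83 ppm HOCl: 1.83 / 0.3088 = 5.927 ppm.
(a) FC to add: 5.927 − 0.6 = 5.327 mg/L as Cl₂.
(a) Cl₂ equivalent: 5.327 mg/L × 147,000 L = 783 g.
(a) Product at 62.2% available Cl: 783 / 0.622 = 1259 g.

(b) Mass of solution: 69.7 L × 1000 mL/L × 1.14 g/mL = 79,460 g.
(b) Available chlorine delivered: 79,460 g × 0.084 = 6674 g as Cl₂.
(b) Concentration rise: 6674 g / 477,000 L = 13.99 mg/L = 13.99 ppm.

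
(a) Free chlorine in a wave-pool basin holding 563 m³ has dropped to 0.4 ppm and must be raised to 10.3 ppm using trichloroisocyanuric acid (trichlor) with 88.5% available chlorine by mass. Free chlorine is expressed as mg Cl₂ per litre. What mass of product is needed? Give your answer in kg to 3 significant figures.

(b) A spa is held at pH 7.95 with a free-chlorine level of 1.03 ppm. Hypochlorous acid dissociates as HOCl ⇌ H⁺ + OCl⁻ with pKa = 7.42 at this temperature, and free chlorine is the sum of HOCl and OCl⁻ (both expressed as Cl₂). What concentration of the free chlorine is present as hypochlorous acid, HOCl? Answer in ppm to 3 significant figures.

(a) 6.30 kg; (b) 0.235 ppm

(a) Volume: 563 m³ = 563,000 L.
(a) Chlorine deficit: 10.3 − 0.4 = 9.9 ppm = 9.9 mg/L as Cl₂.
(a) Cl₂ equivalent needed: 9.9 mg/L × 563,000 L = 5,574,000 mg = 5574 g.
(a) Product at 88.5% available chlorine: 5574 / 0.885 = 6298 g.

(b) [OCl⁻]/[HOCl] = 10^(pH − pKa) = 10^(7.95 − 7.42) = 10^0.53 = 3.388.
(b) Fraction as HOCl = 1 / (1 + 3.388) = 0.2279.
(b) HOCl = 0.2279 × 1.03 ppm = 0.2347 ppm.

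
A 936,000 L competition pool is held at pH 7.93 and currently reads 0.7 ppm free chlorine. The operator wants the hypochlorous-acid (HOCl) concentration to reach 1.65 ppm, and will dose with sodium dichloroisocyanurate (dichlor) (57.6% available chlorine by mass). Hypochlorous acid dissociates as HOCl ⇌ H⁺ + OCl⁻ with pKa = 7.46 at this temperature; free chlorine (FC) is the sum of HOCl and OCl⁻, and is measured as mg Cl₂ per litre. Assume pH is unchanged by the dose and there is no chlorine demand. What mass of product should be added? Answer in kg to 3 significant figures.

[OCl⁻]/[HOCl] = 10^(pH − pKa) = 10^(7.93 − 7.46) = 2.951; fraction as HOCl = 1/(1 + 2.951) = 0.2531.
Free chlorine required for 1.65 ppm HOCl: 1.65 / 0.2531 = 6.519 ppm.
FC to add: 6.519 − 0.7 = 5.819 mg/L as Cl₂.
Cl₂ equivalent: 5.819 mg/L × 936,000 L = 5447 g.
Product at 57.6% available Cl: 5447 / 0.576 = 9457 g.

9.46 kg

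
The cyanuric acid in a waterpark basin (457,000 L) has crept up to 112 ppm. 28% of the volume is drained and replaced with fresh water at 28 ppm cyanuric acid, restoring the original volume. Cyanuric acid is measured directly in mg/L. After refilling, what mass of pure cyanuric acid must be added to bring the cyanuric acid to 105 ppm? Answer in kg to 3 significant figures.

7.55 kg

After draining 28% and refilling: 112 × 0.72 + 28 × 0.28 = 88.48 ppm.
Deficit to target: 105 − 88.48 = 16.52 mg/L.
Mass: 16.52 mg/L × 457,000 L = 7550 g cyanuric acid.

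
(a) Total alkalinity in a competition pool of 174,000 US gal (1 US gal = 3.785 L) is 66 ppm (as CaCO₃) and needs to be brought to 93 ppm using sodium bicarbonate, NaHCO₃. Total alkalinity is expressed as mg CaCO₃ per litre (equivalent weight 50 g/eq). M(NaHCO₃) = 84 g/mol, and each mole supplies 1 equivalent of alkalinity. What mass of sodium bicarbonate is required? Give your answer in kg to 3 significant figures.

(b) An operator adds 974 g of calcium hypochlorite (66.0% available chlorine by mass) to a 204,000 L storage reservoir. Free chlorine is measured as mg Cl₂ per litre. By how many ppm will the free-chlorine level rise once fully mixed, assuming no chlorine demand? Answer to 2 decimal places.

(a) 29.9 kg; (b) 3.15 ppm

(a) Volume: 174,000 US gal × 3.785 L/gal = 658,590 L.
(a) Alkalinity to add: (93 − 66) = 27 mg/L as CaCO₃ × 658,590 L = 17,780 g as CaCO₃.
(a) Equivalents: 17,780 g ÷ 50 g/eq = 355.6 eq.
(a) NaHCO₃ supplies 1 eq per mole → 355.6 mol.
(a) Mass: 355.6 mol × 84 g/mol = 29,870 g.

(b) Available chlorine delivered: 974 g × 0.66 = 642.8 g as Cl₂.
(b) Concentration rise: 642.8 g / 204,000 L = 3.151 mg/L = 3.15 ppm.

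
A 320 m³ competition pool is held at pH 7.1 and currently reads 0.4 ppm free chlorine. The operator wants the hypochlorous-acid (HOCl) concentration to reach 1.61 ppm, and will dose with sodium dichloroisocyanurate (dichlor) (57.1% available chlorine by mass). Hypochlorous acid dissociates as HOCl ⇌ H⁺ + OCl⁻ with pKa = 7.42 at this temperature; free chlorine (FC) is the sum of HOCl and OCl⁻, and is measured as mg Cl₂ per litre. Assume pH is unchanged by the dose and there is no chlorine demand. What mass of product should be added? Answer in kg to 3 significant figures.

1.11 kg

Volume: 320 m³ = 320,000 L.
[OCl⁻]/[HOCl] = 10^(pH − pKa) = 10^(7.1 − 7.42) = 0.4786; fraction as HOCl = 1/(1 + 0.4786) = 0.6763.
Free chlorine required for 1.61 ppm HOCl: 1.61 / 0.6763 = 2.381 ppm.
FC to add: 2.381 − 0.4 = 1.981 mg/L as Cl₂.
Cl₂ equivalent: 1.981 mg/L × 320,000 L = 633.8 g.
Product at 57.1% available Cl: 633.8 / 0.571 = 1110 g.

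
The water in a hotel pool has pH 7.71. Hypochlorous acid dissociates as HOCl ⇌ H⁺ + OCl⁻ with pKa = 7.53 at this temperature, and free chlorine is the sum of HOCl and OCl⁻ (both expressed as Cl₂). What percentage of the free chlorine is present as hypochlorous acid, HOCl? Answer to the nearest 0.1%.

[OCl⁻]/[HOCl] = 10^(pH − pKa) = 10^(7.71 − 7.53) = 10^0.18 = 1.514.
Fraction as HOCl = 1 / (1 + 1.514) = 0.3978.

39.8%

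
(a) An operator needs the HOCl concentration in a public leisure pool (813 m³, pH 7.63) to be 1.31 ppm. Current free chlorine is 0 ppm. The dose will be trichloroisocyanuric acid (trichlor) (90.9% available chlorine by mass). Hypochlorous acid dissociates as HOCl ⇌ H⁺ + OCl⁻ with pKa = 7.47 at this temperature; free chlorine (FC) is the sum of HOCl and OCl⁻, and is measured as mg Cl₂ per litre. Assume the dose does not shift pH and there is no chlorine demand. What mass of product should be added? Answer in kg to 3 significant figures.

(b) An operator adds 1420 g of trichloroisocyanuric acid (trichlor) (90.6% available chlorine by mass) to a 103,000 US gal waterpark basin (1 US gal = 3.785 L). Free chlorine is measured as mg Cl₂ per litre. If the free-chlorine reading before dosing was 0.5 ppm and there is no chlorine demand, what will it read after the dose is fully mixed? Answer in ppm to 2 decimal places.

(a) 2.87 kg; (b) 3.80 ppm

(a) Volume: 813 m³ = 813,000 L.
(a) [OCl⁻]/[HOCl] = 10^(pH − pKa) = 10^(7.63 − 7.47) = 1.445; fraction as HOCl = 1/(1 + 1.445) = 0.4089.
(a) Free chlorine required for 1.31 ppm HOCl: 1.31 / 0.4089 = 3.204 ppm.
(a) FC to add: 3.204 − 0 = 3.204 mg/L as Cl₂.
(a) Cl₂ equivalent: 3.204 mg/L × 813,000 L = 2604 g.
(a) Product at 90.9% available Cl: 2604 / 0.909 = 2865 g.

(b) Volume: 103,000 US gal × 3.785 L/gal = 389,855 L.
(b) Available chlorine delivered: 1420 g × 0.906 = 1287 g as Cl₂.
(b) Concentration rise: 1287 g / 389,855 L = 3.3 mg/L = 3.30 ppm.
(b) Final FC: 0.5 + 3.30 = 3.80 ppm.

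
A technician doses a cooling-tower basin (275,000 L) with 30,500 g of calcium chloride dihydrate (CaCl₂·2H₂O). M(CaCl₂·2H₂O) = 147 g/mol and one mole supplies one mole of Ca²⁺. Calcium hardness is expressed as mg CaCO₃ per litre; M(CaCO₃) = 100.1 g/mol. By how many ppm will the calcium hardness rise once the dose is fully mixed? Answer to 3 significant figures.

75.5 ppm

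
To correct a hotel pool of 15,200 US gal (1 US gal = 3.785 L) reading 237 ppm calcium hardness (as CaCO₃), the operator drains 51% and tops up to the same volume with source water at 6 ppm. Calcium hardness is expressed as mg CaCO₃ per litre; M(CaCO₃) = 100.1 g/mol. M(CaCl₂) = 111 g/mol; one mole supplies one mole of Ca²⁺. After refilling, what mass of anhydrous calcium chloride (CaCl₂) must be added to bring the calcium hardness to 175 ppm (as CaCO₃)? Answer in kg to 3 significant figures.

3.56 kg

Volume: 15,200 US gal × 3.785 L/gal = 57,532 L.
After draining 51% and refilling: 237 × 0.49 + 6 × 0.51 = 119.19 ppm.
Deficit to target: 175 − 119.19 = 55.81 mg/L.
As CaCO₃: 55.81 mg/L × 57,532 L = 3211 g; ÷ 100.1 = 32.08 mol Ca²⁺.
Mass: 32.08 × 111 = 3560 g.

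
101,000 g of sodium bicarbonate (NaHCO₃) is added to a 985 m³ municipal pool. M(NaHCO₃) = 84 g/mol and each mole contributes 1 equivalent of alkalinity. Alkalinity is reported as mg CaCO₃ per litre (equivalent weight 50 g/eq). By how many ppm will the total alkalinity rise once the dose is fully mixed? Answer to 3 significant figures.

61.0 ppm

Volume: 985 m³ = 985,000 L.
Moles of NaHCO₃: 101,000 g ÷ 84 g/mol = 1202 mol → 1202 eq of alkalinity.
As CaCO₃: 1202 eq × 50 g/eq = 60,120 g.
Rise: 60,120 g / 985,000 L × 1000 = 61.03 mg/L.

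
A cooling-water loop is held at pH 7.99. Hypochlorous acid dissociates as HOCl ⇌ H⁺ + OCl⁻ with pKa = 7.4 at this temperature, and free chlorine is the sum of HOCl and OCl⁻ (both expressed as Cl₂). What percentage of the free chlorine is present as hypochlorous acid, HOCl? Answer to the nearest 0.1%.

[OCl⁻]/[HOCl] = 10^(pH − pKa) = 10^(7.99 − 7.4) = 10^0.59 = 3.89.
Fraction as HOCl = 1 / (1 + 3.89) = 0.2045.

20.4%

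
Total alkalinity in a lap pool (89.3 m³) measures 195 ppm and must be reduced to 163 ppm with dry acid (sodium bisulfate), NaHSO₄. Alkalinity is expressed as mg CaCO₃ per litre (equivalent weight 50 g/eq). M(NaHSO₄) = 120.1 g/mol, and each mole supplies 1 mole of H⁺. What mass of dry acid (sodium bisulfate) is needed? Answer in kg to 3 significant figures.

Volume: 89.3 m³ = 89,300 L.
Alkalinity to neutralize: (195 − 163) = 32 mg/L as CaCO₃ × 89,300 L = 2858 g as CaCO₃.
Equivalents of H⁺ required: 2858 ÷ 50 g/eq = 57.15 eq = 57.15 mol NaHSO₄.
Mass of NaHSO₄: 57.15 × 120.1 = 6864 g.

6.86 kg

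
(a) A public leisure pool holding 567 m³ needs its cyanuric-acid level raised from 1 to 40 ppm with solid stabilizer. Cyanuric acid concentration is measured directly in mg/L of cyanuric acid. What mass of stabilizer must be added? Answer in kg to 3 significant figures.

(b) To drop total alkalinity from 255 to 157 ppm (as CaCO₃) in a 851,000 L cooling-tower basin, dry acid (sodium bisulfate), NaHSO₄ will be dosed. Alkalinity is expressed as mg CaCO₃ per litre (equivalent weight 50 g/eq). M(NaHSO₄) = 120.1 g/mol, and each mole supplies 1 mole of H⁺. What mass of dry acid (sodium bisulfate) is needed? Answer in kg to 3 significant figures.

(a) Volume: 567 m³ = 567,000 L.
(a) CYA to add: (40 − 1) = 39 mg/L × 567,000 L = 22,110 g cyanuric acid.

(b) Alkalinity to neutralize: (255 − 157) = 98 mg/L as CaCO₃ × 851,000 L = 83,400 g as CaCO₃.
(b) Equivalents of H⁺ required: 83,400 ÷ 50 g/eq = 1668 eq = 1668 mol NaHSO₄.
(b) Mass of NaHSO₄: 1668 × 120.1 = 200,300 g.

(a) 22.1 kg; (b) 200 kg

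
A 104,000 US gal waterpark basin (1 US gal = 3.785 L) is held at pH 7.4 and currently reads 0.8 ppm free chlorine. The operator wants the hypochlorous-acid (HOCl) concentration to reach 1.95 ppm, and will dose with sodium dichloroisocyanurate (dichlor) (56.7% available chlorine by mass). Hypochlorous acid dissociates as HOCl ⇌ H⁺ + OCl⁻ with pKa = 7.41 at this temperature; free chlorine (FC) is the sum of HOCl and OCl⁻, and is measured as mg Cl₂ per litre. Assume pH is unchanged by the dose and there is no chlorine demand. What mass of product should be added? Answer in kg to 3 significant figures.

2.12 kg

Volume: 104,000 US gal × 3.785 L/gal = 393,640 L.
[OCl⁻]/[HOCl] = 10^(pH − pKa) = 10^(7.4 − 7.41) = 0.9772; fraction as HOCl = 1/(1 + 0.9772) = 0.5058.
Free chlorine required for 1.95 ppm HOCl: 1.95 / 0.5058 = 3.856 ppm.
FC to add: 3.856 − 0.8 = 3.056 mg/L as Cl₂.
Cl₂ equivalent: 3.056 mg/L × 393,640 L = 1203 g.
Product at 56.7% available Cl: 1203 / 0.567 = 2121 g.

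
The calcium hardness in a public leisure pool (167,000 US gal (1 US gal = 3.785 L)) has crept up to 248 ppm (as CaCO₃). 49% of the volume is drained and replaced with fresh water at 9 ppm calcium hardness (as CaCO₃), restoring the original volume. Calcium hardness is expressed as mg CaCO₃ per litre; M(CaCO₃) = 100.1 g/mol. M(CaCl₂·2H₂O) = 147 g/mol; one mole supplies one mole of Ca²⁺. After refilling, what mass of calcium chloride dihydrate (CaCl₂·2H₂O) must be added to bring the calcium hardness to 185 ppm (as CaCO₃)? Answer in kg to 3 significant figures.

Volume: 167,000 US gal × 3.785 L/gal = 632,095 L.
After draining 49% and refilling: 248 × 0.51 + 9 × 0.49 = 130.89 ppm.
Deficit to target: 185 − 130.89 = 54.11 mg/L.
As CaCO₃: 54.11 mg/L × 632,095 L = 34,200 g; ÷ 100.1 = 341.7 mol Ca²⁺.
Mass: 341.7 × 147 = 50,230 g.

50.2 kg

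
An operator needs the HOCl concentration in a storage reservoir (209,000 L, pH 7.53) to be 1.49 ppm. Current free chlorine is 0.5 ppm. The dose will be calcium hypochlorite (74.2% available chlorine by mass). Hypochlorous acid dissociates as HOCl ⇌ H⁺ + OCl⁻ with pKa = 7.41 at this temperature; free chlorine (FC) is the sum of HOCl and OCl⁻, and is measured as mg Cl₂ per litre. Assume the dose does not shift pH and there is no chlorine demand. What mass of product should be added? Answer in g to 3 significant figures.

[OCl⁻]/[HOCl] = 10^(pH − pKa) = 10^(7.53 − 7.41) = 1.318; fraction as HOCl = 1/(1 + 1.318) = 0.4314.
Free chlorine required for 1.49 ppm HOCl: 1.49 / 0.4314 = 3.454 ppm.
FC to add: 3.454 − 0.5 = 2.954 mg/L as Cl₂.
Cl₂ equivalent: 2.954 mg/L × 209,000 L = 617.4 g.
Product at 74.2% available Cl: 617.4 / 0.742 = 832.1 g.

832 g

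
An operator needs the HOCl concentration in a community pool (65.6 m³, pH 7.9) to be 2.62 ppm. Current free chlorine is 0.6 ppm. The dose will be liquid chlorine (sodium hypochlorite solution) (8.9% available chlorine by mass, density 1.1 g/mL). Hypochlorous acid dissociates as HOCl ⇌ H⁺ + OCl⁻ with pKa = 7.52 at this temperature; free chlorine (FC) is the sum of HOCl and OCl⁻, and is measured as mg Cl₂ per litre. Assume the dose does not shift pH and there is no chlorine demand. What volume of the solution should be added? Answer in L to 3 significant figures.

5.56 L

Volume: 65.6 m³ = 65,600 L.
[OCl⁻]/[HOCl] = 10^(pH − pKa) = 10^(7.9 − 7.52) = 2.399; fraction as HOCl = 1/(1 + 2.399) = 0.2942.
Free chlorine required for 2.62 ppm HOCl: 2.62 / 0.2942 = 8.905 ppm.
FC to add: 8.905 − 0.6 = 8.305 mg/L as Cl₂.
Cl₂ equivalent: 8.305 mg/L × 65,600 L = 544.8 g.
Product at 8.9% available Cl: 544.8 / 0.089 = 6121 g.
Volume: 6121 g ÷ 1.1 g/mL = 5565 mL.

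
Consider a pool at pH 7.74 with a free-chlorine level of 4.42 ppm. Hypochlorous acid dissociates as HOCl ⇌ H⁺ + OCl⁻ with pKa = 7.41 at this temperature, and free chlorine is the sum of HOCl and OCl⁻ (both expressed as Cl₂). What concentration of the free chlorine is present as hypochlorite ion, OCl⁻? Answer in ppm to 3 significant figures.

3.01 ppm

[OCl⁻]/[HOCl] = 10^(pH − pKa) = 10^(7.74 − 7.41) = 10^0.33 = 2.138.
Fraction as HOCl = 1 / (1 + 2.138) = 0.3187.
OCl⁻ = (1 − 0.3187) × 4.42 ppm = 3.011 ppm.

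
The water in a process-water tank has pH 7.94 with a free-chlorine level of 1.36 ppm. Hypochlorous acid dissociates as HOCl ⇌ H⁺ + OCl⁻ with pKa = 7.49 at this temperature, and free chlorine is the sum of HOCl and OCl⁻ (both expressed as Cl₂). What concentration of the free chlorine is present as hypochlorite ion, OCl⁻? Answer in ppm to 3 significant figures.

[OCl⁻]/[HOCl] = 10^(pH − pKa) = 10^(7.94 − 7.49) = 10^0.45 = 2.818.
Fraction as HOCl = 1 / (1 + 2.818) = 0.2619.
OCl⁻ = (1 − 0.2619) × 1.36 ppm = 1.004 ppm.

1.00 ppm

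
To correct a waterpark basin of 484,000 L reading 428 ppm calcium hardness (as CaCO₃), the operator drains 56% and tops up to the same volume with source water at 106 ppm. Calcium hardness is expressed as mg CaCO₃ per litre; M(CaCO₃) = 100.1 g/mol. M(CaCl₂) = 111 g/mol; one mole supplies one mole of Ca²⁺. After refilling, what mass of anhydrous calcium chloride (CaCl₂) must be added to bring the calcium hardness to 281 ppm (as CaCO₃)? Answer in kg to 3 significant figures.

After draining 56% and refilling: 428 × 0.44 + 106 × 0.56 = 247.68 ppm.
Deficit to target: 281 − 247.68 = 33.32 mg/L.
As CaCO₃: 33.32 mg/L × 484,000 L = 16,130 g; ÷ 100.1 = 161.1 mol Ca²⁺.
Mass: 161.1 × 111 = 17,880 g.

17.9 kg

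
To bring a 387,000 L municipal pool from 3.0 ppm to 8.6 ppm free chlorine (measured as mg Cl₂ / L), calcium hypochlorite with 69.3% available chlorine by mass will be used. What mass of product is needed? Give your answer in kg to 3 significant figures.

Chlorine deficit: 8.6 − 3.0 = 5.6 ppm = 5.6 mg/L as Cl₂.
Cl₂ equivalent needed: 5.6 mg/L × 387,000 L = 2,167,000 mg = 2167 g.
Product at 69.3% available chlorine: 2167 / 0.693 = 3127 g.

3.13 kg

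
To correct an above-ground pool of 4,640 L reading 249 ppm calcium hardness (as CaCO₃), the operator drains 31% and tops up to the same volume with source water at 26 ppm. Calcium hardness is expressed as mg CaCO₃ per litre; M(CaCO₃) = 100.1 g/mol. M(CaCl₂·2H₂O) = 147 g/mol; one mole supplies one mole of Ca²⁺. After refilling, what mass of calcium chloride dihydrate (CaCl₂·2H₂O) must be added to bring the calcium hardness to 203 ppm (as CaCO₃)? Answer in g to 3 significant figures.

After draining 31% and refilling: 249 × 0.69 + 26 × 0.31 = 179.87 ppm.
Deficit to target: 203 − 179.87 = 23.13 mg/L.
As CaCO₃: 23.13 mg/L × 4,640 L = 107.3 g; ÷ 100.1 = 1.072 mol Ca²⁺.
Mass: 1.072 × 147 = 157.6 g.

158 g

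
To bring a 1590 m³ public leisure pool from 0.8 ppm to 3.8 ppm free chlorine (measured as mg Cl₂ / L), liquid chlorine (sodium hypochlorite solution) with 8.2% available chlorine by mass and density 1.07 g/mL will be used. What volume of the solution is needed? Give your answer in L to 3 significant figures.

54.4 L

Volume: 1590 m³ = 1,590,000 L.
Chlorine deficit: 3.8 − 0.8 = 3 ppm = 3 mg/L as Cl₂.
Cl₂ equivalent needed: 3 mg/L × 1,590,000 L = 4,770,000 mg = 4770 g.
Product at 8.2% available chlorine: 4770 / 0.082 = 58,170 g.
Volume at density 1.07 g/mL: 58,170 g ÷ 1.07 g/mL = 54,370 mL.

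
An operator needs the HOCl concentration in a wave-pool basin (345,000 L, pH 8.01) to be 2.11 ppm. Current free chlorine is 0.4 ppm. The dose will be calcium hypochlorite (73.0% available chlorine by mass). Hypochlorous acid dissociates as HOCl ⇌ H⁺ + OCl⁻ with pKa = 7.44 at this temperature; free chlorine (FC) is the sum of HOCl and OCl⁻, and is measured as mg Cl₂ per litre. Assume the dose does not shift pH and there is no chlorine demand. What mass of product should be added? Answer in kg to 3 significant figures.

4.51 kg

[OCl⁻]/[HOCl] = 10^(pH − pKa) = 10^(8.01 − 7.44) = 3.715; fraction as HOCl = 1/(1 + 3.715) = 0.2121.
Free chlorine required for 2.11 ppm HOCl: 2.11 / 0.2121 = 9.949 ppm.
FC to add: 9.949 − 0.4 = 9.549 mg/L as Cl₂.
Cl₂ equivalent: 9.549 mg/L × 345,000 L = 3295 g.
Product at 73.0% available Cl: 3295 / 0.73 = 4513 g.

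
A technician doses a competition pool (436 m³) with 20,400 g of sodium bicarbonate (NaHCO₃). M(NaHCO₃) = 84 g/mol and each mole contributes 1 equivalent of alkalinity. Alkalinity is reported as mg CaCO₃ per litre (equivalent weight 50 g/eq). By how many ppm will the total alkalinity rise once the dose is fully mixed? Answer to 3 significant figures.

27.9 ppm

Volume: 436 m³ = 436,000 L.
Moles of NaHCO₃: 20,400 g ÷ 84 g/mol = 242.9 mol → 242.9 eq of alkalinity.
As CaCO₃: 242.9 eq × 50 g/eq = 12,140 g.
Rise: 12,140 g / 436,000 L × 1000 = 27.85 mg/L.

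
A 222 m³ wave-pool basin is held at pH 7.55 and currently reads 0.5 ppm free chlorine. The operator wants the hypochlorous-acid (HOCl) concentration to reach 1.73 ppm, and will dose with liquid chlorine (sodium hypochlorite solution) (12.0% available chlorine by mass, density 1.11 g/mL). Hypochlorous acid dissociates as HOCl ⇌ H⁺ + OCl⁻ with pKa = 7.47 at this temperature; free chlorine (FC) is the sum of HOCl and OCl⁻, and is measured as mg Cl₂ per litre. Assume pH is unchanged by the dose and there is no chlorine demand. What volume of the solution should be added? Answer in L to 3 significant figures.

5.52 L

Volume: 222 m³ = 222,000 L.
[OCl⁻]/[HOCl] = 10^(pH − pKa) = 10^(7.55 − 7.47) = 1.202; fraction as HOCl = 1/(1 + 1.202) = 0.4541.
Free chlorine required for 1.73 ppm HOCl: 1.73 / 0.4541 = 3.81 ppm.
FC to add: 3.81 − 0.5 = 3.31 mg/L as Cl₂.
Cl₂ equivalent: 3.31 mg/L × 222,000 L = 734.8 g.
Product at 12.0% available Cl: 734.8 / 0.12 = 6123 g.
Volume: 6123 g ÷ 1.11 g/mL = 5517 mL.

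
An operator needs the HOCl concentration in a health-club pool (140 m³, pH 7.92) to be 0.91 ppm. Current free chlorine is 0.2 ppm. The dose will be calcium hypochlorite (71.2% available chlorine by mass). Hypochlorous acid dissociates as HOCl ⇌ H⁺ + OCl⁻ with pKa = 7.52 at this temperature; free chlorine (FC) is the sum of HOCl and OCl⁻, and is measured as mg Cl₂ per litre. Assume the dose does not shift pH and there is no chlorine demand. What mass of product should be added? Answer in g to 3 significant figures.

Volume: 140 m³ = 140,000 L.
[OCl⁻]/[HOCl] = 10^(pH − pKa) = 10^(7.92 − 7.52) = 2.512; fraction as HOCl = 1/(1 + 2.512) = 0.2847.
Free chlorine required for 0.91 ppm HOCl: 0.91 / 0.2847 = 3.196 ppm.
FC to add: 3.196 − 0.2 = 2.996 mg/L as Cl₂.
Cl₂ equivalent: 2.996 mg/L × 140,000 L = 419.4 g.
Product at 71.2% available Cl: 419.4 / 0.712 = 589.1 g.

589 g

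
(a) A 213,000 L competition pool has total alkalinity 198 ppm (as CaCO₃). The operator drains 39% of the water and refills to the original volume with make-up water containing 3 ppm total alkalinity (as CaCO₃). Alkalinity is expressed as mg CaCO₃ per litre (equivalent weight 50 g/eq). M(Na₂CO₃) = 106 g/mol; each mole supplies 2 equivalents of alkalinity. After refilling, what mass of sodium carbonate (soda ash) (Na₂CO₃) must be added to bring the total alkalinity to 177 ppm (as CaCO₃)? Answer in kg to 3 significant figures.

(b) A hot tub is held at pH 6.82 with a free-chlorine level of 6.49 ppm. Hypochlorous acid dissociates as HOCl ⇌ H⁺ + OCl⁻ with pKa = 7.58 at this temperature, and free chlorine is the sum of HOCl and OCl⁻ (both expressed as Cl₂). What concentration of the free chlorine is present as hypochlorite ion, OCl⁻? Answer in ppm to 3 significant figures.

(a) After draining 39% and refilling: 198 × 0.61 + 3 × 0.39 = 121.95 ppm.
(a) Deficit to target: 177 − 121.95 = 55.05 mg/L.
(a) As CaCO₃: 55.05 mg/L × 213,000 L = 11,730 g; ÷ 50 g/eq ÷ 2 = 117.3 mol Na₂CO₃.
(a) Mass: 117.3 × 106 = 12,430 g.

(b) [OCl⁻]/[HOCl] = 10^(pH − pKa) = 10^(6.82 − 7.58) = 10^-0.76 = 0.1738.
(b) Fraction as HOCl = 1 / (1 + 0.1738) = 0.8519.
(b) OCl⁻ = (1 − 0.8519) × 6.49 ppm = 0.9609 ppm.

(a) 12.4 kg; (b) 0.961 ppm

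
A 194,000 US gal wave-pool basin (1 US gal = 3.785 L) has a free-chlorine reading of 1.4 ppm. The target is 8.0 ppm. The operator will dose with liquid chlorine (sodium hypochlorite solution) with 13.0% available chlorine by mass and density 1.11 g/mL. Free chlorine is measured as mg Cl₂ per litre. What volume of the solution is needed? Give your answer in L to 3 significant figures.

33.6 L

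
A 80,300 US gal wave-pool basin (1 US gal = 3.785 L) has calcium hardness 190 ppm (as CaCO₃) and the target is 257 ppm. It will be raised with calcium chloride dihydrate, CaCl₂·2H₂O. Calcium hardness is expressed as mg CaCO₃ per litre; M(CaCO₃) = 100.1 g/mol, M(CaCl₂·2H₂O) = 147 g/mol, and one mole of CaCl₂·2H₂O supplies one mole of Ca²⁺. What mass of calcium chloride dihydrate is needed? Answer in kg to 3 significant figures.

29.9 kg

Volume: 80,300 US gal × 3.785 L/gal = 303,936 L.
Hardness to add: (257 − 190) = 67 mg/L as CaCO₃ × 303,936 L = 20,360 g as CaCO₃.
Moles of Ca²⁺ (1 mol Ca²⁺ ≡ 1 mol CaCO₃): 20,360 / 100.1 g/mol = 203.4 mol.
Mass of CaCl₂·2H₂O: 203.4 × 147 = 29,900 g.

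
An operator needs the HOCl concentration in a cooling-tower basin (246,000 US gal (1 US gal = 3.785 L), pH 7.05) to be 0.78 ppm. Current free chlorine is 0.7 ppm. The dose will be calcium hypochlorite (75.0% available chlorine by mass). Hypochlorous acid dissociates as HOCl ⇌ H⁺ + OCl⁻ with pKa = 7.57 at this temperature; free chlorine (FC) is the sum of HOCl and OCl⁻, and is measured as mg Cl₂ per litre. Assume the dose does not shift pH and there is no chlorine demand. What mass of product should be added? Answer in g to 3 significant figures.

Volume: 246,000 US gal × 3.785 L/gal = 931,110 L.
[OCl⁻]/[HOCl] = 10^(pH − pKa) = 10^(7.05 − 7.57) = 0.302; fraction as HOCl = 1/(1 + 0.302) = 0.7681.
Free chlorine required for 0.78 ppm HOCl: 0.78 / 0.7681 = 1.016 ppm.
FC to add: 1.016 − 0.7 = 0.3156 mg/L as Cl₂.
Cl₂ equivalent: 0.3156 mg/L × 931,110 L = 293.8 g.
Product at 75.0% available Cl: 293.8 / 0.75 = 391.8 g.

392 g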